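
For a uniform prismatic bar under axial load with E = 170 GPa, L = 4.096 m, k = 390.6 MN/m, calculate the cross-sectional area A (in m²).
Model: a uniform prismatic bar under axial load, so k = (A·E) / L.
Solve for A: A = (k·L) / E.
Convert to SI units:
  E = 170 GPa = 1.7 × 10¹¹ Pa
  k = 390.6 MN/m = 3.906 × 10⁸ N/m
Substitute:
  A = ((3.906 × 10⁸) × 4.096) / (1.7 × 10¹¹)
  A = 0.009411 m²
Final answer: A = 0.009411 m²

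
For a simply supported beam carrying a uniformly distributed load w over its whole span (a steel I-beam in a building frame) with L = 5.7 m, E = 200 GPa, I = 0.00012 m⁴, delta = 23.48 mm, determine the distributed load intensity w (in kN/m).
Model: a simply supported beam carrying a uniformly distributed load w over its whole span, so delta = (5·w·L^4) / (384·E·I).
Solve for w: w = (384·delta·E·I) / (5·L^4).
Convert to SI units:
  E = 200 GPa = 2 × 10¹¹ Pa
  delta = 23.48 mm = 0.02348 m
Substitute:
  w = (384 × 0.02348 × (2 × 10¹¹) × 0.00012) / (5 × 5.7^4)
  w = 41000 N/m
Convert: w = 41000 N/m = 41 kN/m
Final answer: w = 41 kN/m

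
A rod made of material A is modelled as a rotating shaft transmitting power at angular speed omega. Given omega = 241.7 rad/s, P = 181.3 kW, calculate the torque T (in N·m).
Model: a rotating shaft transmitting power at angular speed omega, so P = T·omega.
Solve for T: T = P / omega.
Convert to SI units:
  P = 181.3 kW = 181300 W
Substitute:
  T = 181300 / 241.7
  T = 750.1 N·m
Final answer: T = 750.1 N·m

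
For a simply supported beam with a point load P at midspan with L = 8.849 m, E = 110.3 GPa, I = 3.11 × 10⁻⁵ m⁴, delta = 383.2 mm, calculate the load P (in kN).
Model: a simply supported beam with a point load P at midspan, so delta = (P·L^3) / (48·E·I).
Solve for P: P = (48·delta·E·I) / L^3.
Convert to SI units:
  E = 110.3 GPa = 1.103 × 10¹¹ Pa
  delta = 383.2 mm = 0.3832 m
Substitute:
  P = (48 × 0.3832 × (1.103 × 10¹¹) × (3.11 × 10⁻⁵)) / 8.849^3
  P = 91060 N
Convert: P = 91060 N = 91.06 kN
Final answer: P = 91.06 kN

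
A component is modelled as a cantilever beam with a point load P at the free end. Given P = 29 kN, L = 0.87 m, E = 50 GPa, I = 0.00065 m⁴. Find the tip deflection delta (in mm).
Model: a cantilever beam with a point load P at the free end, so delta = (P·L^3) / (3·E·I).
Convert to SI units:
  P = 29 kN = 29000 N
  E = 50 GPa = 5 × 10¹⁰ Pa
Substitute:
  delta = (29000 × 0.87^3) / (3 × (5 × 10¹⁰) × 0.00065)
  delta = 0.0001959 m
Convert: delta = 0.0001959 m = 0.1959 mm
Final answer: delta = 0.1959 mm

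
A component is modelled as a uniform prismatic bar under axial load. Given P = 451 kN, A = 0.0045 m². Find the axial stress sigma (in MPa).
Model: a uniform prismatic bar under axial load, so sigma = P / A.
Convert to SI units:
  P = 451 kN = 451000 N
Substitute:
  sigma = 451000 / 0.0045
  sigma = 1.002 × 10⁸ Pa
Convert: sigma = 1.002 × 10⁸ Pa = 100.2 MPa
Final answer: sigma = 100.2 MPa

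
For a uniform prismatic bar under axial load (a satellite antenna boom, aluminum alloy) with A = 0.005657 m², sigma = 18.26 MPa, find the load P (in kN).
Model: a uniform prismatic bar under axial load, so sigma = P / A.
Solve for P: P = sigma·A.
Convert to SI units:
  sigma = 18.26 MPa = 1.826 × 10⁷ Pa
Substitute:
  P = (1.826 × 10⁷) × 0.005657
  P = 103300 N
Convert: P = 103300 N = 103.3 kN
Final answer: P = 103.3 kN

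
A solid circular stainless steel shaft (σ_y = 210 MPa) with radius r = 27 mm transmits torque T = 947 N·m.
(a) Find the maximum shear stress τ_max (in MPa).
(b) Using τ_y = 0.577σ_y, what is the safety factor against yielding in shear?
(a) For a solid circular shaft, τ_max = T·r/J with J = π·r^4/2, i.e. τ_max = 2·T / (π·r^3). Convert r = 27 mm = 0.027 m.
  τ_max = (2 × 947) / (π × 0.027^3) = 3.063 × 10⁷ Pa = 30.63 MPa
(b) τ_y = 0.577 × 210 = 121.17 MPa
  SF = τ_y/τ_max = 121.17 / 30.63 = 3.956
Final answer: (a) τ_max = 30.63 MPa, (b) SF = 3.956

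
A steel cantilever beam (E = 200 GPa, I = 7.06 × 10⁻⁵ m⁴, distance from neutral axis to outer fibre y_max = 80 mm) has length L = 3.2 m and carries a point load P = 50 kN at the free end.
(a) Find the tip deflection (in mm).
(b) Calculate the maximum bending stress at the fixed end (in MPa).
(a) Tip deflection of a cantilever with an end point load: δ = P·L^3 / (3·E·I). Convert P = 50 kN = 50000 N, E = 200 GPa = 2 × 10¹¹ Pa.
  δ = (50000 × 3.2^3) / (3 × (2 × 10¹¹) × (7.06 × 10⁻⁵)) = 0.03868 m = 38.68 mm
(b) Maximum bending moment at the fixed end: M = P·L = 50000 × 3.2 = 160000 N·m. Convert y_max = 80 mm = 0.08 m.
  σ = M·y_max / I = (160000 × 0.08) / (7.06 × 10⁻⁵) = 1.813 × 10⁸ Pa = 181.3 MPa
Final answer: (a) δ = 38.68 mm, (b) σ = 181.3 MPa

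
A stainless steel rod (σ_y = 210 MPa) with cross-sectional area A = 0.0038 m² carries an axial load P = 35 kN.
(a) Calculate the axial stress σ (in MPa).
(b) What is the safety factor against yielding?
(a) Axial stress σ = P/A. Convert P = 35 kN = 35000 N.
  σ = 35000 / 0.0038 = 9.211 × 10⁶ Pa = 9.211 MPa
(b) Safety factor SF = σ_y/σ = 210 / 9.211 = 22.8
Final answer: (a) σ = 9.211 MPa, (b) SF = 22.8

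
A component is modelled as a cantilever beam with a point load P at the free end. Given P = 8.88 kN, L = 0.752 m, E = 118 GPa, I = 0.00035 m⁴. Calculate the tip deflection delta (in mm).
Model: a cantilever beam with a point load P at the free end, so delta = (P·L^3) / (3·E·I).
Convert to SI units:
  P = 8.88 kN = 8880 N
  E = 118 GPa = 1.18 × 10¹¹ Pa
Substitute:
  delta = (8880 × 0.752^3) / (3 × (1.18 × 10¹¹) × 0.00035)
  delta = 3.048 × 10⁻⁵ m
Convert: delta = 3.048 × 10⁻⁵ m = 0.03048 mm
Final answer: delta = 0.03048 mm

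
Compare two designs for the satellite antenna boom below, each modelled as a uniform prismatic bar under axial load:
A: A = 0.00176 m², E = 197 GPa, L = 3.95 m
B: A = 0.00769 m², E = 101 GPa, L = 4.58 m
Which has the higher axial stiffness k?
Model: a uniform prismatic bar under axial load, so k = (A·E) / L (SI units).
  A: k = (0.00176 × (1.97 × 10¹¹)) / 3.95 = 8.778 × 10⁷ N/m = 87.78 MN/m
  B: k = (0.00769 × (1.01 × 10¹¹)) / 4.58 = 1.696 × 10⁸ N/m = 169.6 MN/m
169.6 MN/m > 87.78 MN/m, so B is larger.
Final answer: B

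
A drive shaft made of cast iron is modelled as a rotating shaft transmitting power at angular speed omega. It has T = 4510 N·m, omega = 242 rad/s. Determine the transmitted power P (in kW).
Model: a rotating shaft transmitting power at angular speed omega, so P = T·omega.
Substitute:
  P = 4510 × 242
  P = 1.091 × 10⁶ W
Convert: P = 1.091 × 10⁶ W = 1091 kW
Final answer: P = 1091 kW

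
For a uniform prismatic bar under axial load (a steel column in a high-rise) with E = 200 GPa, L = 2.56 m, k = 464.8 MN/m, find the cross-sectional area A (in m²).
Model: a uniform prismatic bar under axial load, so k = (A·E) / L.
Solve for A: A = (k·L) / E.
Convert to SI units:
  E = 200 GPa = 2 × 10¹¹ Pa
  k = 464.8 MN/m = 4.648 × 10⁸ N/m
Substitute:
  A = ((4.648 × 10⁸) × 2.56) / (2 × 10¹¹)
  A = 0.005949 m²
Final answer: A = 0.005949 m²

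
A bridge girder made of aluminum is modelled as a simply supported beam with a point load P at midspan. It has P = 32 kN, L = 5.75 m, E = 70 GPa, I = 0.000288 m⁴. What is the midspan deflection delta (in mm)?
Model: a simply supported beam with a point load P at midspan, so delta = (P·L^3) / (48·E·I).
Convert to SI units:
  P = 32 kN = 32000 N
  E = 70 GPa = 7 × 10¹⁰ Pa
Substitute:
  delta = (32000 × 5.75^3) / (48 × (7 × 10¹⁰) × 0.000288)
  delta = 0.006287 m
Convert: delta = 0.006287 m = 6.287 mm
Final answer: delta = 6.287 mm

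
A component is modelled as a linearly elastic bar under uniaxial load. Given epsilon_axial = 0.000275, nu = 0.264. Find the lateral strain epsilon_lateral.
Model: a linearly elastic bar under uniaxial load, so epsilon_lateral = -nu·epsilon_axial.
Substitute:
  epsilon_lateral = -(0.264 × 0.000275)
  epsilon_lateral = -7.26 × 10⁻⁵
Final answer: epsilon_lateral = -7.26 × 10⁻⁵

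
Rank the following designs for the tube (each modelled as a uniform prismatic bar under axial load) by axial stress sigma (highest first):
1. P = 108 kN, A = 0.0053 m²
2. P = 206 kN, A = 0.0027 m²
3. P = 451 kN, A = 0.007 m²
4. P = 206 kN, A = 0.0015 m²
Model: a uniform prismatic bar under axial load, so sigma = P / A (SI units).
  Case 1: sigma = 108000 / 0.0053 = 2.038 × 10⁷ Pa = 20.38 MPa
  Case 2: sigma = 206000 / 0.0027 = 7.63 × 10⁷ Pa = 76.3 MPa
  Case 3: sigma = 451000 / 0.007 = 6.443 × 10⁷ Pa = 64.43 MPa
  Case 4: sigma = 206000 / 0.0015 = 1.373 × 10⁸ Pa = 137.3 MPa
Ordering: 137.3 MPa (case 4) > 76.3 MPa (case 2) > 64.43 MPa (case 3) > 20.38 MPa (case 1)
Final answer: 4, 2, 3, 1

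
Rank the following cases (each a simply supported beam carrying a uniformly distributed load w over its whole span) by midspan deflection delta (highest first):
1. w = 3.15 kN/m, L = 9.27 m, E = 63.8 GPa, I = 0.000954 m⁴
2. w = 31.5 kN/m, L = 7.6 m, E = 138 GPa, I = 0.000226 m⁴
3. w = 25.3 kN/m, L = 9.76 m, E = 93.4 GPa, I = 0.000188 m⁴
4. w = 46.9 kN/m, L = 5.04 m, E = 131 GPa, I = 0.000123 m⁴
Model: a simply supported beam carrying a uniformly distributed load w over its whole span, so delta = (5·w·L^4) / (384·E·I) (SI units).
  Case 1: delta = (5 × 3150 × 9.27^4) / (384 × (6.38 × 10¹⁰) × 0.000954) = 0.004976 m = 4.976 mm
  Case 2: delta = (5 × 31500 × 7.6^4) / (384 × (1.38 × 10¹¹) × 0.000226) = 0.04387 m = 43.87 mm
  Case 3: delta = (5 × 25300 × 9.76^4) / (384 × (9.34 × 10¹⁰) × 0.000188) = 0.1702 m = 170.2 mm
  Case 4: delta = (5 × 46900 × 5.04^4) / (384 × (1.31 × 10¹¹) × 0.000123) = 0.02445 m = 24.45 mm
Ordering: 170.2 mm (case 3) > 43.87 mm (case 2) > 24.45 mm (case 4) > 4.976 mm (case 1)
Final answer: 3, 2, 4, 1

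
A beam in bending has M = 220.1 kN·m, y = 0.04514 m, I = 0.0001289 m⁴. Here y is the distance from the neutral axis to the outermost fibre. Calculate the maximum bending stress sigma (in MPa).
Model: a beam in bending, so sigma = (M·y) / I.
Convert to SI units:
  M = 220.1 kN·m = 220100 N·m
Substitute:
  sigma = (220100 × 0.04514) / 0.0001289
  sigma = 7.708 × 10⁷ Pa
Convert: sigma = 7.708 × 10⁷ Pa = 77.08 MPa
Final answer: sigma = 77.08 MPa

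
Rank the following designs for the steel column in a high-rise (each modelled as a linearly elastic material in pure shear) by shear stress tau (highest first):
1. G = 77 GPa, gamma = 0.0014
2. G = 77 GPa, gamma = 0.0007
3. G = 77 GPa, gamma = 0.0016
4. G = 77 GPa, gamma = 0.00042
Model: a linearly elastic material in pure shear, so tau = G·gamma (SI units).
  Case 1: tau = (7.7 × 10¹⁰) × 0.0014 = 1.078 × 10⁸ Pa = 107.8 MPa
  Case 2: tau = (7.7 × 10¹⁰) × 0.0007 = 5.39 × 10⁷ Pa = 53.9 MPa
  Case 3: tau = (7.7 × 10¹⁰) × 0.0016 = 1.232 × 10⁸ Pa = 123.2 MPa
  Case 4: tau = (7.7 × 10¹⁰) × 0.00042 = 3.234 × 10⁷ Pa = 32.34 MPa
Ordering: 123.2 MPa (case 3) > 107.8 MPa (case 1) > 53.9 MPa (case 2) > 32.34 MPa (case 4)
Final answer: 3, 1, 2, 4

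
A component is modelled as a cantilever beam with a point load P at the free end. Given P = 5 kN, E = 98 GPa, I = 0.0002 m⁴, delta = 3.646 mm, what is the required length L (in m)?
Model: a cantilever beam with a point load P at the free end, so delta = (P·L^3) / (3·E·I).
Solve for L: L = ((3·delta·E·I) / P)^(1/3).
Convert to SI units:
  P = 5 kN = 5000 N
  E = 98 GPa = 9.8 × 10¹⁰ Pa
  delta = 3.646 mm = 0.003646 m
Substitute:
  L = ((3 × 0.003646 × (9.8 × 10¹⁰) × 0.0002) / 5000)^(1/3)
  L = 3.5 m
Final answer: L = 3.5 m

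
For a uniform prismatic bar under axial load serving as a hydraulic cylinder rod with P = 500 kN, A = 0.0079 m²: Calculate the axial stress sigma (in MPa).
Model: a uniform prismatic bar under axial load, so sigma = P / A.
Convert to SI units:
  P = 500 kN = 500000 N
Substitute:
  sigma = 500000 / 0.0079
  sigma = 6.329 × 10⁷ Pa
Convert: sigma = 6.329 × 10⁷ Pa = 63.29 MPa
Final answer: sigma = 63.29 MPa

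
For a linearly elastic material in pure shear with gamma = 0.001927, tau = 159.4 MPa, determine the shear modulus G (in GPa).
Model: a linearly elastic material in pure shear, so tau = G·gamma.
Solve for G: G = tau / gamma.
Convert to SI units:
  tau = 159.4 MPa = 1.594 × 10⁸ Pa
Substitute:
  G = (1.594 × 10⁸) / 0.001927
  G = 8.272 × 10¹⁰ Pa
Convert: G = 8.272 × 10¹⁰ Pa = 82.72 GPa
Final answer: G = 82.72 GPa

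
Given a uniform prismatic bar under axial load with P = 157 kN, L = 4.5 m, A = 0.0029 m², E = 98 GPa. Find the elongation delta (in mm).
Model: a uniform prismatic bar under axial load, so delta = (P·L) / (A·E).
Convert to SI units:
  P = 157 kN = 157000 N
  E = 98 GPa = 9.8 × 10¹⁰ Pa
Substitute:
  delta = (157000 × 4.5) / (0.0029 × (9.8 × 10¹⁰))
  delta = 0.002486 m
Convert: delta = 0.002486 m = 2.486 mm
Final answer: delta = 2.486 mm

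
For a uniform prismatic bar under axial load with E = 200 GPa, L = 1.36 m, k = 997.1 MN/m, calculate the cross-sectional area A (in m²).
Model: a uniform prismatic bar under axial load, so k = (A·E) / L.
Solve for A: A = (k·L) / E.
Convert to SI units:
  E = 200 GPa = 2 × 10¹¹ Pa
  k = 997.1 MN/m = 9.971 × 10⁸ N/m
Substitute:
  A = ((9.971 × 10⁸) × 1.36) / (2 × 10¹¹)
  A = 0.00678 m²
Final answer: A = 0.00678 m²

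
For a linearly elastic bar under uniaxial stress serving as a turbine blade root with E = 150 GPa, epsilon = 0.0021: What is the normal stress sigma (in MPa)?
Model: a linearly elastic bar under uniaxial stress, so sigma = E·epsilon.
Convert to SI units:
  E = 150 GPa = 1.5 × 10¹¹ Pa
Substitute:
  sigma = (1.5 × 10¹¹) × 0.0021
  sigma = 3.15 × 10⁸ Pa
Convert: sigma = 3.15 × 10⁸ Pa = 315 MPa
Final answer: sigma = 315 MPa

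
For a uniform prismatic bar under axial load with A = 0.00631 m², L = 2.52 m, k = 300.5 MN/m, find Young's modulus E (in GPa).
Model: a uniform prismatic bar under axial load, so k = (A·E) / L.
Solve for E: E = (k·L) / A.
Convert to SI units:
  k = 300.5 MN/m = 3.005 × 10⁸ N/m
Substitute:
  E = ((3.005 × 10⁸) × 2.52) / 0.00631
  E = 1.2 × 10¹¹ Pa
Convert: E = 1.2 × 10¹¹ Pa = 120 GPa
Final answer: E = 120 GPa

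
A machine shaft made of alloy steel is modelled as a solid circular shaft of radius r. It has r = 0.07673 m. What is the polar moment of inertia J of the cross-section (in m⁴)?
Model: a solid circular shaft of radius r, so J = (π·r^4) / 2.
Substitute:
  J = (π × 0.07673^4) / 2
  J = 5.445 × 10⁻⁵ m⁴
Final answer: J = 5.445 × 10⁻⁵ m⁴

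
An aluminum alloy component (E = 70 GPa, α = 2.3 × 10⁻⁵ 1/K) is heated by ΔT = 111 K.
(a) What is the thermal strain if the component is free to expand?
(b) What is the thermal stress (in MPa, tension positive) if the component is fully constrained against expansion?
(a) Free thermal strain ε_th = α·ΔT = (2.3 × 10⁻⁵) × 111 = 0.002553
(b) Fully constrained, the expansion is suppressed, so σ = -E·α·ΔT. Convert E = 70 GPa = 7 × 10¹⁰ Pa.
  σ = -(7 × 10¹⁰) × (2.3 × 10⁻⁵) × 111 = -1.787 × 10⁸ Pa = -178.7 MPa (compressive)
Final answer: (a) ε_th = 0.002553, (b) σ = -178.7 MPa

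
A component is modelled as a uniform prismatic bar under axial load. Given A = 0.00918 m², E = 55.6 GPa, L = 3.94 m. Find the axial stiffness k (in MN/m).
Model: a uniform prismatic bar under axial load, so k = (A·E) / L.
Convert to SI units:
  E = 55.6 GPa = 5.56 × 10¹⁰ Pa
Substitute:
  k = (0.00918 × (5.56 × 10¹⁰)) / 3.94
  k = 1.295 × 10⁸ N/m
Convert: k = 1.295 × 10⁸ N/m = 129.5 MN/m
Final answer: k = 129.5 MN/m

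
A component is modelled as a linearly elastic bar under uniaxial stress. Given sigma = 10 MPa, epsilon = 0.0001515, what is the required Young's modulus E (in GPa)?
Model: a linearly elastic bar under uniaxial stress, so epsilon = sigma / E.
Solve for E: E = sigma / epsilon.
Convert to SI units:
  sigma = 10 MPa = 1 × 10⁷ Pa
Substitute:
  E = (1 × 10⁷) / 0.0001515
  E = 6.601 × 10¹⁰ Pa
Convert: E = 6.601 × 10¹⁰ Pa = 66.01 GPa
Final answer: E = 66.01 GPa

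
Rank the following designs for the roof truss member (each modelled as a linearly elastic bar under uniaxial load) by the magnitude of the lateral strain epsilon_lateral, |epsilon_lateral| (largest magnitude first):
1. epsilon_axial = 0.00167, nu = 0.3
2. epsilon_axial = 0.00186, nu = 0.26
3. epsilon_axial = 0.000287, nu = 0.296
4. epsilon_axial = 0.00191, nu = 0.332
Model: a linearly elastic bar under uniaxial load, so epsilon_lateral = -nu·epsilon_axial (SI units).
  Case 1: epsilon_lateral = -(0.3 × 0.00167) = -0.000501
  Case 2: epsilon_lateral = -(0.26 × 0.00186) = -0.0004836
  Case 3: epsilon_lateral = -(0.296 × 0.000287) = -8.495 × 10⁻⁵
  Case 4: epsilon_lateral = -(0.332 × 0.00191) = -0.0006341
Ordering by |epsilon_lateral|: 0.0006341 (case 4) > 0.000501 (case 1) > 0.0004836 (case 2) > 8.495 × 10⁻⁵ (case 3)
Final answer: 4, 1, 2, 3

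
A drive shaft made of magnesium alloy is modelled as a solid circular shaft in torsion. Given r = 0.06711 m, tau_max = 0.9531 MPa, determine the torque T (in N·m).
Model: a solid circular shaft in torsion, so tau_max = (2·T) / (π·r^3).
Solve for T: T = (π·tau_max·r^3) / 2.
Convert to SI units:
  tau_max = 0.9531 MPa = 953100 Pa
Substitute:
  T = (π × 953100 × 0.06711^3) / 2
  T = 452.5 N·m
Final answer: T = 452.5 N·m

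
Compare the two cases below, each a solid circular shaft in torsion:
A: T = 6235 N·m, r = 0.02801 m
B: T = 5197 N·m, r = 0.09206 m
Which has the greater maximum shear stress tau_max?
Model: a solid circular shaft in torsion, so tau_max = (2·T) / (π·r^3) (SI units).
  A: tau_max = (2 × 6235) / (π × 0.02801^3) = 1.806 × 10⁸ Pa = 180.6 MPa
  B: tau_max = (2 × 5197) / (π × 0.09206^3) = 4.241 × 10⁶ Pa = 4.241 MPa
180.6 MPa > 4.241 MPa, so A is larger.
Final answer: A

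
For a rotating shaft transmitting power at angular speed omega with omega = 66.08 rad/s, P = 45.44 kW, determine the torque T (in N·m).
Model: a rotating shaft transmitting power at angular speed omega, so P = T·omega.
Solve for T: T = P / omega.
Convert to SI units:
  P = 45.44 kW = 45440 W
Substitute:
  T = 45440 / 66.08
  T = 687.7 N·m
Final answer: T = 687.7 N·m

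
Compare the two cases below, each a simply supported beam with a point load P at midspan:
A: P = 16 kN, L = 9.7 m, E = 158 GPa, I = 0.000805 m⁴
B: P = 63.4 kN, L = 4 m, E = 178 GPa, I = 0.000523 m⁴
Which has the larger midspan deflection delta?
Model: a simply supported beam with a point load P at midspan, so delta = (P·L^3) / (48·E·I) (SI units).
  A: delta = (16000 × 9.7^3) / (48 × (1.58 × 10¹¹) × 0.000805) = 0.002392 m = 2.392 mm
  B: delta = (63400 × 4^3) / (48 × (1.78 × 10¹¹) × 0.000523) = 0.000908 m = 0.908 mm
2.392 mm > 0.908 mm, so A is larger.
Final answer: A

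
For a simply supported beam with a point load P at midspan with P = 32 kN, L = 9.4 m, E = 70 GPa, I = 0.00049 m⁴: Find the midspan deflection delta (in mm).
Model: a simply supported beam with a point load P at midspan, so delta = (P·L^3) / (48·E·I).
Convert to SI units:
  P = 32 kN = 32000 N
  E = 70 GPa = 7 × 10¹⁰ Pa
Substitute:
  delta = (32000 × 9.4^3) / (48 × (7 × 10¹⁰) × 0.00049)
  delta = 0.01614 m
Convert: delta = 0.01614 m = 16.14 mm
Final answer: delta = 16.14 mm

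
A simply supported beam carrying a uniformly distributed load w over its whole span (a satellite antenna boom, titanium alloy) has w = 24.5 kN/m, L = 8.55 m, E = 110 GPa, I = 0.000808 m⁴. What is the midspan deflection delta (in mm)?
Model: a simply supported beam carrying a uniformly distributed load w over its whole span, so delta = (5·w·L^4) / (384·E·I).
Convert to SI units:
  w = 24.5 kN/m = 24500 N/m
  E = 110 GPa = 1.1 × 10¹¹ Pa
Substitute:
  delta = (5 × 24500 × 8.55^4) / (384 × (1.1 × 10¹¹) × 0.000808)
  delta = 0.01918 m
Convert: delta = 0.01918 m = 19.18 mm
Final answer: delta = 19.18 mm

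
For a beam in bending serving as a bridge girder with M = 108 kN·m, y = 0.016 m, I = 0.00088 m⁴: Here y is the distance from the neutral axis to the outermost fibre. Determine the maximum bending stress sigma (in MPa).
Model: a beam in bending, so sigma = (M·y) / I.
Convert to SI units:
  M = 108 kN·m = 108000 N·m
Substitute:
  sigma = (108000 × 0.016) / 0.00088
  sigma = 1.964 × 10⁶ Pa
Convert: sigma = 1.964 × 10⁶ Pa = 1.964 MPa
Final answer: sigma = 1.964 MPa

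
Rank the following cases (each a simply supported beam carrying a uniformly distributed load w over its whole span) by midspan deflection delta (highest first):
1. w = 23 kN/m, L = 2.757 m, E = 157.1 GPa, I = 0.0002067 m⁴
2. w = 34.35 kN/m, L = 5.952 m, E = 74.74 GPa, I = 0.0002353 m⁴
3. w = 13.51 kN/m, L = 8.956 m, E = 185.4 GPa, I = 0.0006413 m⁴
Model: a simply supported beam carrying a uniformly distributed load w over its whole span, so delta = (5·w·L^4) / (384·E·I) (SI units).
  Case 1: delta = (5 × 23000 × 2.757^4) / (384 × (1.571 × 10¹¹) × 0.0002067) = 0.0005328 m = 0.5328 mm
  Case 2: delta = (5 × 34350 × 5.952^4) / (384 × (7.474 × 10¹⁰) × 0.0002353) = 0.03192 m = 31.92 mm
  Case 3: delta = (5 × 13510 × 8.956^4) / (384 × (1.854 × 10¹¹) × 0.0006413) = 0.009519 m = 9.519 mm
Ordering: 31.92 mm (case 2) > 9.519 mm (case 3) > 0.5328 mm (case 1)
Final answer: 2, 3, 1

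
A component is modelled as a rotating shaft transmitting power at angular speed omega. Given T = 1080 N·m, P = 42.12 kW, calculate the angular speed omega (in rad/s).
Model: a rotating shaft transmitting power at angular speed omega, so P = T·omega.
Solve for omega: omega = P / T.
Convert to SI units:
  P = 42.12 kW = 42120 W
Substitute:
  omega = 42120 / 1080
  omega = 39 rad/s
Final answer: omega = 39 rad/s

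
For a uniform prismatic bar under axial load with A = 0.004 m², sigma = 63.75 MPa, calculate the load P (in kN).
Model: a uniform prismatic bar under axial load, so sigma = P / A.
Solve for P: P = sigma·A.
Convert to SI units:
  sigma = 63.75 MPa = 6.375 × 10⁷ Pa
Substitute:
  P = (6.375 × 10⁷) × 0.004
  P = 255000 N
Convert: P = 255000 N = 255 kN
Final answer: P = 255 kN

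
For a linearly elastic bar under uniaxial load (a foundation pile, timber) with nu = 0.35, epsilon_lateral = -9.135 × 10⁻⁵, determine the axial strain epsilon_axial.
Model: a linearly elastic bar under uniaxial load, so epsilon_lateral = -nu·epsilon_axial.
Solve for epsilon_axial: epsilon_axial = -epsilon_lateral / nu.
Substitute:
  epsilon_axial = -(-9.135 × 10⁻⁵) / 0.35
  epsilon_axial = 0.000261
Final answer: epsilon_axial = 0.000261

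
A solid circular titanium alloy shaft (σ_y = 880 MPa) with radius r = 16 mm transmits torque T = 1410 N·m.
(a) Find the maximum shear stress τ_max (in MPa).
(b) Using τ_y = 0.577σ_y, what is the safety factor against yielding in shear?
(a) For a solid circular shaft, τ_max = T·r/J with J = π·r^4/2, i.e. τ_max = 2·T / (π·r^3). Convert r = 16 mm = 0.016 m.
  τ_max = (2 × 1410) / (π × 0.016^3) = 2.191 × 10⁸ Pa = 219.1 MPa
(b) τ_y = 0.577 × 880 = 507.76 MPa
  SF = τ_y/τ_max = 507.76 / 219.1 = 2.317
Final answer: (a) τ_max = 219.1 MPa, (b) SF = 2.317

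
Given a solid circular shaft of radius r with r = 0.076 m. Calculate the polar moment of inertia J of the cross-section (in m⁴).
Model: a solid circular shaft of radius r, so J = (π·r^4) / 2.
Substitute:
  J = (π × 0.076^4) / 2
  J = 5.241 × 10⁻⁵ m⁴
Final answer: J = 5.241 × 10⁻⁵ m⁴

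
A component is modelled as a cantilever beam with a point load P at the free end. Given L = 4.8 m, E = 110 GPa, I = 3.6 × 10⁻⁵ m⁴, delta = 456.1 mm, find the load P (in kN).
Model: a cantilever beam with a point load P at the free end, so delta = (P·L^3) / (3·E·I).
Solve for P: P = (3·delta·E·I) / L^3.
Convert to SI units:
  E = 110 GPa = 1.1 × 10¹¹ Pa
  delta = 456.1 mm = 0.4561 m
Substitute:
  P = (3 × 0.4561 × (1.1 × 10¹¹) × (3.6 × 10⁻⁵)) / 4.8^3
  P = 49000 N
Convert: P = 49000 N = 49 kN
Final answer: P = 49 kN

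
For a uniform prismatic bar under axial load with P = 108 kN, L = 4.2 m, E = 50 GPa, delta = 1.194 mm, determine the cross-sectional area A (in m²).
Model: a uniform prismatic bar under axial load, so delta = (P·L) / (A·E).
Solve for A: A = (P·L) / (delta·E).
Convert to SI units:
  P = 108 kN = 108000 N
  E = 50 GPa = 5 × 10¹⁰ Pa
  delta = 1.194 mm = 0.001194 m
Substitute:
  A = (108000 × 4.2) / (0.001194 × (5 × 10¹⁰))
  A = 0.007598 m²
Final answer: A = 0.007598 m²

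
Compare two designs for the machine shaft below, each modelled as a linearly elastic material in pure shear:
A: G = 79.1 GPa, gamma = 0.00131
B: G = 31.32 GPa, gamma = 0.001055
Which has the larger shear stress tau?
Model: a linearly elastic material in pure shear, so tau = G·gamma (SI units).
  A: tau = (7.91 × 10¹⁰) × 0.00131 = 1.036 × 10⁸ Pa = 103.6 MPa
  B: tau = (3.132 × 10¹⁰) × 0.001055 = 3.304 × 10⁷ Pa = 33.04 MPa
103.6 MPa > 33.04 MPa, so A is larger.
Final answer: A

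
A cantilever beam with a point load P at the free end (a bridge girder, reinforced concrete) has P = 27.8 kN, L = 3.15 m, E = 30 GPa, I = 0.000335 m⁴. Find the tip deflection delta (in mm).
Model: a cantilever beam with a point load P at the free end, so delta = (P·L^3) / (3·E·I).
Convert to SI units:
  P = 27.8 kN = 27800 N
  E = 30 GPa = 3 × 10¹⁰ Pa
Substitute:
  delta = (27800 × 3.15^3) / (3 × (3 × 10¹⁰) × 0.000335)
  delta = 0.02882 m
Convert: delta = 0.02882 m = 28.82 mm
Final answer: delta = 28.82 mm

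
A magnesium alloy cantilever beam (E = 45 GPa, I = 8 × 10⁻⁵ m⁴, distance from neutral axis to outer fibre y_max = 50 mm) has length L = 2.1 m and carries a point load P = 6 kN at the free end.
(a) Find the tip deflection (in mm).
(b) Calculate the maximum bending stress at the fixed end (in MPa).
(a) Tip deflection of a cantilever with an end point load: δ = P·L^3 / (3·E·I). Convert P = 6 kN = 6000 N, E = 45 GPa = 4.5 × 10¹⁰ Pa.
  δ = (6000 × 2.1^3) / (3 × (4.5 × 10¹⁰) × (8 × 10⁻⁵)) = 0.005145 m = 5.145 mm
(b) Maximum bending moment at the fixed end: M = P·L = 6000 × 2.1 = 12600 N·m. Convert y_max = 50 mm = 0.05 m.
  σ = M·y_max / I = (12600 × 0.05) / (8 × 10⁻⁵) = 7.875 × 10⁶ Pa = 7.875 MPa
Final answer: (a) δ = 5.145 mm, (b) σ = 7.875 MPa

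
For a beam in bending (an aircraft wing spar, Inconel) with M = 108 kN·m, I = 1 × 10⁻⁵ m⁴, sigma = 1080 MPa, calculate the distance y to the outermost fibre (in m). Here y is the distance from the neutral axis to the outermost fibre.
Model: a beam in bending, so sigma = (M·y) / I.
Solve for y: y = (sigma·I) / M.
Convert to SI units:
  M = 108 kN·m = 108000 N·m
  sigma = 1080 MPa = 1.08 × 10⁹ Pa
Substitute:
  y = ((1.08 × 10⁹) × (1 × 10⁻⁵)) / 108000
  y = 0.1 m
Final answer: y = 0.1 m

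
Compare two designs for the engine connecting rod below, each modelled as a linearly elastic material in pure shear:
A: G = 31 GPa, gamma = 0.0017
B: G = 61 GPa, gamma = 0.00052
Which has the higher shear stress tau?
Model: a linearly elastic material in pure shear, so tau = G·gamma (SI units).
  A: tau = (3.1 × 10¹⁰) × 0.0017 = 5.27 × 10⁷ Pa = 52.7 MPa
  B: tau = (6.1 × 10¹⁰) × 0.00052 = 3.172 × 10⁷ Pa = 31.72 MPa
52.7 MPa > 31.72 MPa, so A is larger.
Final answer: A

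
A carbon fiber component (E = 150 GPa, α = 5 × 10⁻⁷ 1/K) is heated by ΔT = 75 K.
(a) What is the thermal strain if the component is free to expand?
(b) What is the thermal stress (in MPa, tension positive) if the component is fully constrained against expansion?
(a) Free thermal strain ε_th = α·ΔT = (5 × 10⁻⁷) × 75 = 3.75 × 10⁻⁵
(b) Fully constrained, the expansion is suppressed, so σ = -E·α·ΔT. Convert E = 150 GPa = 1.5 × 10¹¹ Pa.
  σ = -(1.5 × 10¹¹) × (5 × 10⁻⁷) × 75 = -5.625 × 10⁶ Pa = -5.625 MPa (compressive)
Final answer: (a) ε_th = 3.75 × 10⁻⁵, (b) σ = -5.625 MPa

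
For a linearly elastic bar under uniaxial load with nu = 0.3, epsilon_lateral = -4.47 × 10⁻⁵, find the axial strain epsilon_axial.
Model: a linearly elastic bar under uniaxial load, so epsilon_lateral = -nu·epsilon_axial.
Solve for epsilon_axial: epsilon_axial = -epsilon_lateral / nu.
Substitute:
  epsilon_axial = -(-4.47 × 10⁻⁵) / 0.3
  epsilon_axial = 0.000149
Final answer: epsilon_axial = 0.000149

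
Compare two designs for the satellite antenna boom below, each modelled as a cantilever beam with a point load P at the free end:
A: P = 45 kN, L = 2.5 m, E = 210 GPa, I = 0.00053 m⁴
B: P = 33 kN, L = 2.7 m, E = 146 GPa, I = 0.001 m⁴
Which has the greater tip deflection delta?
Model: a cantilever beam with a point load P at the free end, so delta = (P·L^3) / (3·E·I) (SI units).
  A: delta = (45000 × 2.5^3) / (3 × (2.1 × 10¹¹) × 0.00053) = 0.002106 m = 2.106 mm
  B: delta = (33000 × 2.7^3) / (3 × (1.46 × 10¹¹) × 0.001) = 0.001483 m = 1.483 mm
2.106 mm > 1.483 mm, so A is larger.
Final answer: A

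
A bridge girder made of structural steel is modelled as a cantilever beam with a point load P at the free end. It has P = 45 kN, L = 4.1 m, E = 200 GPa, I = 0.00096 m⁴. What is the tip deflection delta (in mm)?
Model: a cantilever beam with a point load P at the free end, so delta = (P·L^3) / (3·E·I).
Convert to SI units:
  P = 45 kN = 45000 N
  E = 200 GPa = 2 × 10¹¹ Pa
Substitute:
  delta = (45000 × 4.1^3) / (3 × (2 × 10¹¹) × 0.00096)
  delta = 0.005384 m
Convert: delta = 0.005384 m = 5.384 mm
Final answer: delta = 5.384 mm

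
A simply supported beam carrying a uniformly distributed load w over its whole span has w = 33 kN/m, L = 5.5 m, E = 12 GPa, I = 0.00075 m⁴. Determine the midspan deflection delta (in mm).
Model: a simply supported beam carrying a uniformly distributed load w over its whole span, so delta = (5·w·L^4) / (384·E·I).
Convert to SI units:
  w = 33 kN/m = 33000 N/m
  E = 12 GPa = 1.2 × 10¹⁰ Pa
Substitute:
  delta = (5 × 33000 × 5.5^4) / (384 × (1.2 × 10¹⁰) × 0.00075)
  delta = 0.04369 m
Convert: delta = 0.04369 m = 43.69 mm
Final answer: delta = 43.69 mm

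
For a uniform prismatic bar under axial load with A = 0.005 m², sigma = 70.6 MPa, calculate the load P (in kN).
Model: a uniform prismatic bar under axial load, so sigma = P / A.
Solve for P: P = sigma·A.
Convert to SI units:
  sigma = 70.6 MPa = 7.06 × 10⁷ Pa
Substitute:
  P = (7.06 × 10⁷) × 0.005
  P = 353000 N
Convert: P = 353000 N = 353 kN
Final answer: P = 353 kN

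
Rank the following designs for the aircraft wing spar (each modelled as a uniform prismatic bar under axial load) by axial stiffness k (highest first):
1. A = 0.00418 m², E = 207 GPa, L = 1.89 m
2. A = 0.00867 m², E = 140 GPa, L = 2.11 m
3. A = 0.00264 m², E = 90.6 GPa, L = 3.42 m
Model: a uniform prismatic bar under axial load, so k = (A·E) / L (SI units).
  Case 1: k = (0.00418 × (2.07 × 10¹¹)) / 1.89 = 4.578 × 10⁸ N/m = 457.8 MN/m
  Case 2: k = (0.00867 × (1.4 × 10¹¹)) / 2.11 = 5.753 × 10⁸ N/m = 575.3 MN/m
  Case 3: k = (0.00264 × (9.06 × 10¹⁰)) / 3.42 = 6.994 × 10⁷ N/m = 69.94 MN/m
Ordering: 575.3 MN/m (case 2) > 457.8 MN/m (case 1) > 69.94 MN/m (case 3)
Final answer: 2, 1, 3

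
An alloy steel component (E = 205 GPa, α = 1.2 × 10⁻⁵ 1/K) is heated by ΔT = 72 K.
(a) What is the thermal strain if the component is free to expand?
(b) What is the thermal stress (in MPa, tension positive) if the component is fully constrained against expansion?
(a) Free thermal strain ε_th = α·ΔT = (1.2 × 10⁻⁵) × 72 = 0.000864
(b) Fully constrained, the expansion is suppressed, so σ = -E·α·ΔT. Convert E = 205 GPa = 2.05 × 10¹¹ Pa.
  σ = -(2.05 × 10¹¹) × (1.2 × 10⁻⁵) × 72 = -1.771 × 10⁸ Pa = -177.1 MPa (compressive)
Final answer: (a) ε_th = 0.000864, (b) σ = -177.1 MPa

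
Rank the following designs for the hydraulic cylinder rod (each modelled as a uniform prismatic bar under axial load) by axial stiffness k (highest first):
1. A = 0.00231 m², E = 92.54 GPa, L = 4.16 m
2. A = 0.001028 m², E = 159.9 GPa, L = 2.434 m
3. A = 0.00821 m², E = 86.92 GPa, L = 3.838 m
Model: a uniform prismatic bar under axial load, so k = (A·E) / L (SI units).
  Case 1: k = (0.00231 × (9.254 × 10¹⁰)) / 4.16 = 5.139 × 10⁷ N/m = 51.39 MN/m
  Case 2: k = (0.001028 × (1.599 × 10¹¹)) / 2.434 = 6.753 × 10⁷ N/m = 67.53 MN/m
  Case 3: k = (0.00821 × (8.692 × 10¹⁰)) / 3.838 = 1.859 × 10⁸ N/m = 185.9 MN/m
Ordering: 185.9 MN/m (case 3) > 67.53 MN/m (case 2) > 51.39 MN/m (case 1)
Final answer: 3, 2, 1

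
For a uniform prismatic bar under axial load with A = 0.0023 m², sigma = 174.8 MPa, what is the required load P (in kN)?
Model: a uniform prismatic bar under axial load, so sigma = P / A.
Solve for P: P = sigma·A.
Convert to SI units:
  sigma = 174.8 MPa = 1.748 × 10⁸ Pa
Substitute:
  P = (1.748 × 10⁸) × 0.0023
  P = 402000 N
Convert: P = 402000 N = 402 kN
Final answer: P = 402 kN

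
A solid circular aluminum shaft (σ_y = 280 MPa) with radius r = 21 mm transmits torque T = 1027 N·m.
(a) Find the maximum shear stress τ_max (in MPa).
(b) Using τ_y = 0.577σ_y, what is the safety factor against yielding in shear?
(a) For a solid circular shaft, τ_max = T·r/J with J = π·r^4/2, i.e. τ_max = 2·T / (π·r^3). Convert r = 21 mm = 0.021 m.
  τ_max = (2 × 1027) / (π × 0.021^3) = 7.06 × 10⁷ Pa = 70.6 MPa
(b) τ_y = 0.577 × 280 = 161.56 MPa
  SF = τ_y/τ_max = 161.56 / 70.6 = 2.288
Final answer: (a) τ_max = 70.6 MPa, (b) SF = 2.288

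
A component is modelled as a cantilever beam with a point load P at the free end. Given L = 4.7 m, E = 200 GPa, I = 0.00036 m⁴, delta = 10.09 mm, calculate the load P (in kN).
Model: a cantilever beam with a point load P at the free end, so delta = (P·L^3) / (3·E·I).
Solve for P: P = (3·delta·E·I) / L^3.
Convert to SI units:
  E = 200 GPa = 2 × 10¹¹ Pa
  delta = 10.09 mm = 0.01009 m
Substitute:
  P = (3 × 0.01009 × (2 × 10¹¹) × 0.00036) / 4.7^3
  P = 20990 N
Convert: P = 20990 N = 20.99 kN
Final answer: P = 20.99 kN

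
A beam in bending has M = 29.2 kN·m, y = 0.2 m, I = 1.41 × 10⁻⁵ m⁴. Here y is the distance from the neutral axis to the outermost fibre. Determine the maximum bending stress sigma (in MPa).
Model: a beam in bending, so sigma = (M·y) / I.
Convert to SI units:
  M = 29.2 kN·m = 29200 N·m
Substitute:
  sigma = (29200 × 0.2) / (1.41 × 10⁻⁵)
  sigma = 4.142 × 10⁸ Pa
Convert: sigma = 4.142 × 10⁸ Pa = 414.2 MPa
Final answer: sigma = 414.2 MPa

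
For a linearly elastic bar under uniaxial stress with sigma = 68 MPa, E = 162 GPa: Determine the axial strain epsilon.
Model: a linearly elastic bar under uniaxial stress, so epsilon = sigma / E.
Convert to SI units:
  sigma = 68 MPa = 6.8 × 10⁷ Pa
  E = 162 GPa = 1.62 × 10¹¹ Pa
Substitute:
  epsilon = (6.8 × 10⁷) / (1.62 × 10¹¹)
  epsilon = 0.0004198
Final answer: epsilon = 0.0004198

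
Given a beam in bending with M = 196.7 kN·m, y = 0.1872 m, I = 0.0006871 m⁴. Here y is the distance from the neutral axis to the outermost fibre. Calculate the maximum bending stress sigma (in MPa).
Model: a beam in bending, so sigma = (M·y) / I.
Convert to SI units:
  M = 196.7 kN·m = 196700 N·m
Substitute:
  sigma = (196700 × 0.1872) / 0.0006871
  sigma = 5.359 × 10⁷ Pa
Convert: sigma = 5.359 × 10⁷ Pa = 53.59 MPa
Final answer: sigma = 53.59 MPa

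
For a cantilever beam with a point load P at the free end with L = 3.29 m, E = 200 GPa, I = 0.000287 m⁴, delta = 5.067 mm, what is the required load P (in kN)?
Model: a cantilever beam with a point load P at the free end, so delta = (P·L^3) / (3·E·I).
Solve for P: P = (3·delta·E·I) / L^3.
Convert to SI units:
  E = 200 GPa = 2 × 10¹¹ Pa
  delta = 5.067 mm = 0.005067 m
Substitute:
  P = (3 × 0.005067 × (2 × 10¹¹) × 0.000287) / 3.29^3
  P = 24500 N
Convert: P = 24500 N = 24.5 kN
Final answer: P = 24.5 kN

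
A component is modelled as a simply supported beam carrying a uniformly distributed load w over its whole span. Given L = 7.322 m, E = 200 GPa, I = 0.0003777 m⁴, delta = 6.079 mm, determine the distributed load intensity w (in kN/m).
Model: a simply supported beam carrying a uniformly distributed load w over its whole span, so delta = (5·w·L^4) / (384·E·I).
Solve for w: w = (384·delta·E·I) / (5·L^4).
Convert to SI units:
  E = 200 GPa = 2 × 10¹¹ Pa
  delta = 6.079 mm = 0.006079 m
Substitute:
  w = (384 × 0.006079 × (2 × 10¹¹) × 0.0003777) / (5 × 7.322^4)
  w = 12270 N/m
Convert: w = 12270 N/m = 12.27 kN/m
Final answer: w = 12.27 kN/m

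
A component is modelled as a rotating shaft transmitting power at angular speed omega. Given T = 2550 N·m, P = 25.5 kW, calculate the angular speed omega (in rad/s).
Model: a rotating shaft transmitting power at angular speed omega, so P = T·omega.
Solve for omega: omega = P / T.
Convert to SI units:
  P = 25.5 kW = 25500 W
Substitute:
  omega = 25500 / 2550
  omega = 10 rad/s
Final answer: omega = 10 rad/s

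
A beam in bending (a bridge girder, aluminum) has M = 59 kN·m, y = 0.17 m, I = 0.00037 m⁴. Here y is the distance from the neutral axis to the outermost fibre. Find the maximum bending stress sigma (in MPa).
Model: a beam in bending, so sigma = (M·y) / I.
Convert to SI units:
  M = 59 kN·m = 59000 N·m
Substitute:
  sigma = (59000 × 0.17) / 0.00037
  sigma = 2.711 × 10⁷ Pa
Convert: sigma = 2.711 × 10⁷ Pa = 27.11 MPa
Final answer: sigma = 27.11 MPa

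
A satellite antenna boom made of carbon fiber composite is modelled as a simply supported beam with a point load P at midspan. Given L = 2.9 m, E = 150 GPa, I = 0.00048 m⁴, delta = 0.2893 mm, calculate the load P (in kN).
Model: a simply supported beam with a point load P at midspan, so delta = (P·L^3) / (48·E·I).
Solve for P: P = (48·delta·E·I) / L^3.
Convert to SI units:
  E = 150 GPa = 1.5 × 10¹¹ Pa
  delta = 0.2893 mm = 0.0002893 m
Substitute:
  P = (48 × 0.0002893 × (1.5 × 10¹¹) × 0.00048) / 2.9^3
  P = 40990 N
Convert: P = 40990 N = 40.99 kN
Final answer: P = 40.99 kN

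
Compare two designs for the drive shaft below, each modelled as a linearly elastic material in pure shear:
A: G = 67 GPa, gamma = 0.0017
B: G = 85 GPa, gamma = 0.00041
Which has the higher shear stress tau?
Model: a linearly elastic material in pure shear, so tau = G·gamma (SI units).
  A: tau = (6.7 × 10¹⁰) × 0.0017 = 1.139 × 10⁸ Pa = 113.9 MPa
  B: tau = (8.5 × 10¹⁰) × 0.00041 = 3.485 × 10⁷ Pa = 34.85 MPa
113.9 MPa > 34.85 MPa, so A is larger.
Final answer: A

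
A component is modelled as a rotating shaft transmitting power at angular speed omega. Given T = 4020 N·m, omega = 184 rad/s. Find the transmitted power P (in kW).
Model: a rotating shaft transmitting power at angular speed omega, so P = T·omega.
Substitute:
  P = 4020 × 184
  P = 739700 W
Convert: P = 739700 W = 739.7 kW
Final answer: P = 739.7 kW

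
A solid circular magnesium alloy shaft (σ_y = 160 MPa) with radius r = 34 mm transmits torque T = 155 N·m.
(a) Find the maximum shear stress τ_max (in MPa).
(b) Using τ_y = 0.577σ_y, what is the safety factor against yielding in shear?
(a) For a solid circular shaft, τ_max = T·r/J with J = π·r^4/2, i.e. τ_max = 2·T / (π·r^3). Convert r = 34 mm = 0.034 m.
  τ_max = (2 × 155) / (π × 0.034^3) = 2.511 × 10⁶ Pa = 2.511 MPa
(b) τ_y = 0.577 × 160 = 92.32 MPa
  SF = τ_y/τ_max = 92.32 / 2.511 = 36.77
Final answer: (a) τ_max = 2.511 MPa, (b) SF = 36.77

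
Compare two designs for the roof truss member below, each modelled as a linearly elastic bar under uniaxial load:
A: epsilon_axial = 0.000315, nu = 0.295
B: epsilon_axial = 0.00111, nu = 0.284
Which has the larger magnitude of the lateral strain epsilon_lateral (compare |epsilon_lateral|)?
Model: a linearly elastic bar under uniaxial load, so epsilon_lateral = -nu·epsilon_axial (SI units).
  A: epsilon_lateral = -(0.295 × 0.000315) = -9.292 × 10⁻⁵
  B: epsilon_lateral = -(0.284 × 0.00111) = -0.0003152
|epsilon_lateral|: A = 9.292 × 10⁻⁵, B = 0.0003152, so B is larger in magnitude.
Final answer: B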